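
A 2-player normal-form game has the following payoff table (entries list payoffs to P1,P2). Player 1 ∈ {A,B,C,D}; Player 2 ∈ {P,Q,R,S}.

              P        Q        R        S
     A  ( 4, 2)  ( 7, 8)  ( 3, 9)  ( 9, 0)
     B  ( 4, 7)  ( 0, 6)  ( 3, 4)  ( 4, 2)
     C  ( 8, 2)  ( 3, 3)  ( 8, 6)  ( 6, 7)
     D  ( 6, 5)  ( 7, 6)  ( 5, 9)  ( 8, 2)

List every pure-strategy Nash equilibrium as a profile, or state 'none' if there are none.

Equilibria: none

(A,P): not NE [P1→C gives 8>4; P2→R gives 9>2]
(A,Q): not NE [P2→R gives 9>8]
(A,R): not NE [P1→C gives 8>3]
(A,S): not NE [P2→R gives 9>0]
(B,P): not NE [P1→C gives 8>4]
(B,Q): not NE [P1→D gives 7>0; P2→P gives 7>6]
(B,R): not NE [P1→C gives 8>3; P2→P gives 7>4]
(B,S): not NE [P1→A gives 9>4; P2→P gives 7>2]
(C,P): not NE [P2→S gives 7>2]
(C,Q): not NE [P1→D gives 7>3; P2→S gives 7>3]
(C,R): not NE [P2→S gives 7>6]
(C,S): not NE [P1→A gives 9>6]
(D,P): not NE [P1→C gives 8>6; P2→R gives 9>5]
(D,Q): not NE [P2→R gives 9>6]
(D,R): not NE [P1→C gives 8>5]
(D,S): not NE [P1→A gives 9>8; P2→R gives 9>2]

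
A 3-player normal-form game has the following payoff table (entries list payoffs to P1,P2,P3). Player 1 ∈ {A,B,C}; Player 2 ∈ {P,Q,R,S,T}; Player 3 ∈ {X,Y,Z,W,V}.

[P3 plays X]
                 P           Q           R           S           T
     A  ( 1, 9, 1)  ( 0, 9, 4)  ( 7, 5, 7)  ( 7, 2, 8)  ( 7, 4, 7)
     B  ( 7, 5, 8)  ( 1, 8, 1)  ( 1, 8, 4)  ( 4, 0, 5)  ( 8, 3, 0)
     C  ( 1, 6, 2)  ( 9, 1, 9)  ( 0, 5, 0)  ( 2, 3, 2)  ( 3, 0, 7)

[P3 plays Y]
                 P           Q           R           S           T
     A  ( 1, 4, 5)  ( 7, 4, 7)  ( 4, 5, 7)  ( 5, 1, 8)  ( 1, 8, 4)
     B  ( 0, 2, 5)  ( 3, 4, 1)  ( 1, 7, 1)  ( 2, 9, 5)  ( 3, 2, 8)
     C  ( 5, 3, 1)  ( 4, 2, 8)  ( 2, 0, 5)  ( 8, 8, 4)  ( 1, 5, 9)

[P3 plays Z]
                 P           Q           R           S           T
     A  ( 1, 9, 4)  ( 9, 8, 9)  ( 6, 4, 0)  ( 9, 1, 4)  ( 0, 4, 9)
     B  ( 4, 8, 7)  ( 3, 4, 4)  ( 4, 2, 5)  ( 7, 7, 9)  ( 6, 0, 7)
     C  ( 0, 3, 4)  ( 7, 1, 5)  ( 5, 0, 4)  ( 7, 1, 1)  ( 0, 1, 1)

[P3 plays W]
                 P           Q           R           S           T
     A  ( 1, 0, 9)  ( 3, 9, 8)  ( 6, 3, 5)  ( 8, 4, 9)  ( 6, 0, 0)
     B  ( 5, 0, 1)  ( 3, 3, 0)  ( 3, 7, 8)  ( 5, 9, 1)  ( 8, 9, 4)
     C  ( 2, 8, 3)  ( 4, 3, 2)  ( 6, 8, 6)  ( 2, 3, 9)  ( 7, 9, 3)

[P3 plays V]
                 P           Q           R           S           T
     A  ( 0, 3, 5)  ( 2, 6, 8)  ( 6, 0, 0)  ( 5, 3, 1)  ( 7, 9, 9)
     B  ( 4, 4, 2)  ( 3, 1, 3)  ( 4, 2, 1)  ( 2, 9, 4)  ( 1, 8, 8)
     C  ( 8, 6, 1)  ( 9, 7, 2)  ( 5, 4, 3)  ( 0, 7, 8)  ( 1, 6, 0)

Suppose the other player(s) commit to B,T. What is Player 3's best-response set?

P3 best: {Y,V}

u_3(X vs B,T) = 0
u_3(Y vs B,T) = 8
u_3(Z vs B,T) = 7
u_3(W vs B,T) = 4
u_3(V vs B,T) = 8
max payoff 8 at {Y,V}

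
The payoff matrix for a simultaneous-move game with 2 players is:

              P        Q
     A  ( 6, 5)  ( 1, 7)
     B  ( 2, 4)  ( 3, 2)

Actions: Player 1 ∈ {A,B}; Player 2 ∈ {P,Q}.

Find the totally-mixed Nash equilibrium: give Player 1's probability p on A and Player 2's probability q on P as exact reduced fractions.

P1 mixes 1/2 on A; P2 mixes 1/3 on P

P1 indiff ⇒ q·6+(1-q)·1 = q·2+(1-q)·3 ⇒ q(4) = (1-q)(2) ⇒ q = 1/3
P2 indiff ⇒ p·5+(1-p)·4 = p·7+(1-p)·2 ⇒ p(-2) = (1-p)(-2) ⇒ p = 1/2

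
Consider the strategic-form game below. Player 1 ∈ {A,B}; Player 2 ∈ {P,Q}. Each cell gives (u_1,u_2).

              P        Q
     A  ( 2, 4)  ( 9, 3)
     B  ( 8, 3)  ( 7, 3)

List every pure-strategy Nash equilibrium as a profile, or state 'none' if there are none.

(A,P): not NE [P1→B gives 8>2]
(A,Q): not NE [P2→P gives 4>3]
(B,P): NE
(B,Q): not NE [P1→A gives 9>7]

NE set: (B,P)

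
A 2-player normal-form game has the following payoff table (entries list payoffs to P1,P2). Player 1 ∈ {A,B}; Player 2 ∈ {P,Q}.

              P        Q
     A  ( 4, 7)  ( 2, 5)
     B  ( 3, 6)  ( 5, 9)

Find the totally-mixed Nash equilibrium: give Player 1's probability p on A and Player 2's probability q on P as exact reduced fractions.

P1 mixes 3/5 on A; P2 mixes 3/4 on P

P1 indiff ⇒ q·4+(1-q)·2 = q·3+(1-q)·5 ⇒ q(1) = (1-q)(3) ⇒ q = 3/4
P2 indiff ⇒ p·7+(1-p)·6 = p·5+(1-p)·9 ⇒ p(2) = (1-p)(3) ⇒ p = 3/5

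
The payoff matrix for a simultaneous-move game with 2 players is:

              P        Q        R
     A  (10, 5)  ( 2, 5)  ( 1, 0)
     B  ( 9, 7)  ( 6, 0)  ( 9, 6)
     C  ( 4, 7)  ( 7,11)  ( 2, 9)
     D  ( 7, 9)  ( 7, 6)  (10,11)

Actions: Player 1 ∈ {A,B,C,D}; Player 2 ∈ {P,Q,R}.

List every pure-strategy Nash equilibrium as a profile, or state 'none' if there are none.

Nash profiles: (A,P), (C,Q), (D,R)

(A,P): NE
(A,Q): not NE [P1→D gives 7>2]
(A,R): not NE [P1→D gives 10>1; P2→Q gives 5>0]
(B,P): not NE [P1→A gives 10>9]
(B,Q): not NE [P1→D gives 7>6; P2→P gives 7>0]
(B,R): not NE [P1→D gives 10>9; P2→P gives 7>6]
(C,P): not NE [P1→A gives 10>4; P2→Q gives 11>7]
(C,Q): NE
(C,R): not NE [P1→D gives 10>2; P2→Q gives 11>9]
(D,P): not NE [P1→A gives 10>7; P2→R gives 11>9]
(D,Q): not NE [P2→R gives 11>6]
(D,R): NE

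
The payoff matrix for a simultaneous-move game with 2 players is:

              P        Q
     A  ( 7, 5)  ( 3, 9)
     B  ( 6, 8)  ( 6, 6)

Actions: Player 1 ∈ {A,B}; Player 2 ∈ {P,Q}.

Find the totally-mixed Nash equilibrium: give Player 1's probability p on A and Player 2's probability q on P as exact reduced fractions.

(p,q) = (1/3, 3/4)

P1 indiff ⇒ q·7+(1-q)·3 = q·6+(1-q)·6 ⇒ q(1) = (1-q)(3) ⇒ q = 3/4
P2 indiff ⇒ p·5+(1-p)·8 = p·9+(1-p)·6 ⇒ p(-4) = (1-p)(-2) ⇒ p = 1/3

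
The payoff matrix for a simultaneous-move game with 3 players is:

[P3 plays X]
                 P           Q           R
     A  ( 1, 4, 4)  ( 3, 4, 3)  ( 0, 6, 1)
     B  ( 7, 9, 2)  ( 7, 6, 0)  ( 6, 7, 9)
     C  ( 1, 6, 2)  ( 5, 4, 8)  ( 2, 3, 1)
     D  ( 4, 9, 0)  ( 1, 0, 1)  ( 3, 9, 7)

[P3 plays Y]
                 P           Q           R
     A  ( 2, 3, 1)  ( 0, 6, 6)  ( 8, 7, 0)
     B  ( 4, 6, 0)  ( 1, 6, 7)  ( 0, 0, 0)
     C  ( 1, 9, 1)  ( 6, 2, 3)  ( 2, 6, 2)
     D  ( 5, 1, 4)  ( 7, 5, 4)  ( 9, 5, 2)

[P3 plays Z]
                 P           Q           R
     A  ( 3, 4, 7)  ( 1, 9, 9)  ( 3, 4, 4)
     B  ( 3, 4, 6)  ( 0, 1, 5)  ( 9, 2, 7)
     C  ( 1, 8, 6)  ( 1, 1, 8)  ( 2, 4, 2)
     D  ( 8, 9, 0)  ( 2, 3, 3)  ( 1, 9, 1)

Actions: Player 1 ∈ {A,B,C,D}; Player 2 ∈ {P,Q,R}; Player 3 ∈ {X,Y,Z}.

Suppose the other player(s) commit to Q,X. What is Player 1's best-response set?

P1 best: {B}

u_1(A vs Q,X) = 3
u_1(B vs Q,X) = 7
u_1(C vs Q,X) = 5
u_1(D vs Q,X) = 1
max payoff 7 at {B}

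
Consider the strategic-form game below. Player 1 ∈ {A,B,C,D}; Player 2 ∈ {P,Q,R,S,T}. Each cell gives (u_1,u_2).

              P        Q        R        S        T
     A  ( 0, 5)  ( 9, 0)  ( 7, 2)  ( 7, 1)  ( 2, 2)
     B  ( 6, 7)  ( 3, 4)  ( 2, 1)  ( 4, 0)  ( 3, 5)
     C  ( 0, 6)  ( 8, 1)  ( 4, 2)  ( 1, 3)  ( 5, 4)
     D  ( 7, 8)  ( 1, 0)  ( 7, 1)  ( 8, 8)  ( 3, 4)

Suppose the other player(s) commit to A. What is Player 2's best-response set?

argmax u_2 = {P}

u_2(P vs A) = 5
u_2(Q vs A) = 0
u_2(R vs A) = 2
u_2(S vs A) = 1
u_2(T vs A) = 2
max payoff 5 at {P}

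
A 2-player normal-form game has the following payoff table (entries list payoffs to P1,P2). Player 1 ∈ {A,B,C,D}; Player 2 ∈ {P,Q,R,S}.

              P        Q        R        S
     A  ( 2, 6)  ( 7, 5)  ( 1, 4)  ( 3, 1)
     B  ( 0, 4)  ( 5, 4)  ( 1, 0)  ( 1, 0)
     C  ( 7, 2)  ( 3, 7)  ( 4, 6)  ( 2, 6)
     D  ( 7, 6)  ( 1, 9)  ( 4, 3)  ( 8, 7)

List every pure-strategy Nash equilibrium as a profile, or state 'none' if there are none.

(A,P): not NE [P1→D gives 7>2]
(A,Q): not NE [P2→P gives 6>5]
(A,R): not NE [P1→D gives 4>1; P2→P gives 6>4]
(A,S): not NE [P1→D gives 8>3; P2→P gives 6>1]
(B,P): not NE [P1→D gives 7>0]
(B,Q): not NE [P1→A gives 7>5]
(B,R): not NE [P1→D gives 4>1; P2→Q gives 4>0]
(B,S): not NE [P1→D gives 8>1; P2→Q gives 4>0]
(C,P): not NE [P2→Q gives 7>2]
(C,Q): not NE [P1→A gives 7>3]
(C,R): not NE [P2→Q gives 7>6]
(C,S): not NE [P1→D gives 8>2; P2→Q gives 7>6]
(D,P): not NE [P2→Q gives 9>6]
(D,Q): not NE [P1→A gives 7>1]
(D,R): not NE [P2→Q gives 9>3]
(D,S): not NE [P2→Q gives 9>7]

No pure NE.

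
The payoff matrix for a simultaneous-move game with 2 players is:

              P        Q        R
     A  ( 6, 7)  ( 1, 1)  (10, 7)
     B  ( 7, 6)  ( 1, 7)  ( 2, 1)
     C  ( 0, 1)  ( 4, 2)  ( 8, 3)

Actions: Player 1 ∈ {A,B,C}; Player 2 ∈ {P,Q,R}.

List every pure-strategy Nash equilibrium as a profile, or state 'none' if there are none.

PSNE = {(A,R)}

(A,P): not NE [P1→B gives 7>6]
(A,Q): not NE [P1→C gives 4>1; P2→R gives 7>1]
(A,R): NE
(B,P): not NE [P2→Q gives 7>6]
(B,Q): not NE [P1→C gives 4>1]
(B,R): not NE [P1→A gives 10>2; P2→Q gives 7>1]
(C,P): not NE [P1→B gives 7>0; P2→R gives 3>1]
(C,Q): not NE [P2→R gives 3>2]
(C,R): not NE [P1→A gives 10>8]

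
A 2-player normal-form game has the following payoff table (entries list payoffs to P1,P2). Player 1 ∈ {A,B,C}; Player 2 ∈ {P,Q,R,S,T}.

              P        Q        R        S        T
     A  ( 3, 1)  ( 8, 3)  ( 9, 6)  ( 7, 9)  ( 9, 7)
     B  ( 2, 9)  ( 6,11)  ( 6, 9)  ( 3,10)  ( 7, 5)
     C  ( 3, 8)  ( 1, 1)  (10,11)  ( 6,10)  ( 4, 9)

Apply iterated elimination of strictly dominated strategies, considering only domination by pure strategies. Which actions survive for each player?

IESDS → P1:{A,C} P2:{R,S}

P1 drop B (A beats it: P:3>2 Q:8>6 R:9>6 S:7>3 T:9>7)
P2 drop P (R beats it: A:6>1 C:11>8)
P2 drop Q (R beats it: A:6>3 C:11>1)
P2 drop T (S beats it: A:9>7 C:10>9)
P1→{A,C} P2→{R,S}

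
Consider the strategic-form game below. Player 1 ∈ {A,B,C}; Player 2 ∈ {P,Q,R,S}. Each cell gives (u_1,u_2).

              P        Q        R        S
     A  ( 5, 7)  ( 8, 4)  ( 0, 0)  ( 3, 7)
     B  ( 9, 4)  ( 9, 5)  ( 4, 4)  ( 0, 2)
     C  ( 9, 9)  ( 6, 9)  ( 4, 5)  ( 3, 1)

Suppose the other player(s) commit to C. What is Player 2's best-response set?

P2 best: {P,Q}

u_2(P vs C) = 9
u_2(Q vs C) = 9
u_2(R vs C) = 5
u_2(S vs C) = 1
max payoff 9 at {P,Q}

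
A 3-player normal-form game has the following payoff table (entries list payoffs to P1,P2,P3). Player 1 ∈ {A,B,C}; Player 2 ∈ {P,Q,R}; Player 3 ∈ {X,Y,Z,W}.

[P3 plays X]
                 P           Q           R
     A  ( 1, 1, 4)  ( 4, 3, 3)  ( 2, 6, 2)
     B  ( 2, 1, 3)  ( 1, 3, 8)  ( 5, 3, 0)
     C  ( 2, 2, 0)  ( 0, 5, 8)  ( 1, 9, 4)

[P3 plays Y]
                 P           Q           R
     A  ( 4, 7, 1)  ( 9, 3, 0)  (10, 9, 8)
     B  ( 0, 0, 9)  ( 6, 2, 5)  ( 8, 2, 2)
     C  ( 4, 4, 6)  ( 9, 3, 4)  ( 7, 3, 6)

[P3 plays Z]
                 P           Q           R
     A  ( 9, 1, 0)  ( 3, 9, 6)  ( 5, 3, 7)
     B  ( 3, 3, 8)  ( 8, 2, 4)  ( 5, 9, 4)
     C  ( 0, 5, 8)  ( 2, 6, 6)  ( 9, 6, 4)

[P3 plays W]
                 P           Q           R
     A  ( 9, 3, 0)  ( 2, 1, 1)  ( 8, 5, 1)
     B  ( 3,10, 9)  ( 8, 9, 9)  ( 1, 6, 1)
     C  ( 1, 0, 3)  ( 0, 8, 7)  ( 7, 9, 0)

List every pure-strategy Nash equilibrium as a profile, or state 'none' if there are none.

Nash profiles: (A,R,Y)

(A,P,X): not NE [P1→C gives 2>1; P2→R gives 6>1]
(A,P,Y): not NE [P2→R gives 9>7; P3→X gives 4>1]
(A,P,Z): not NE [P2→Q gives 9>1; P3→X gives 4>0]
(A,P,W): not NE [P2→R gives 5>3; P3→X gives 4>0]
(A,Q,X): not NE [P2→R gives 6>3; P3→Z gives 6>3]
(A,Q,Y): not NE [P2→R gives 9>3; P3→Z gives 6>0]
(A,Q,Z): not NE [P1→B gives 8>3]
(A,Q,W): not NE [P1→B gives 8>2; P2→R gives 5>1; P3→Z gives 6>1]
(A,R,X): not NE [P1→B gives 5>2; P3→Y gives 8>2]
(A,R,Y): NE
(A,R,Z): not NE [P1→C gives 9>5; P2→Q gives 9>3; P3→Y gives 8>7]
(A,R,W): not NE [P3→Y gives 8>1]
(B,P,X): not NE [P2→R gives 3>1; P3→W gives 9>3]
(B,P,Y): not NE [P1→C gives 4>0; P2→R gives 2>0]
(B,P,Z): not NE [P1→A gives 9>3; P2→R gives 9>3; P3→W gives 9>8]
(B,P,W): not NE [P1→A gives 9>3]
(B,Q,X): not NE [P1→A gives 4>1; P3→W gives 9>8]
(B,Q,Y): not NE [P1→C gives 9>6; P3→W gives 9>5]
(B,Q,Z): not NE [P2→R gives 9>2; P3→W gives 9>4]
(B,Q,W): not NE [P2→P gives 10>9]
(B,R,X): not NE [P3→Z gives 4>0]
(B,R,Y): not NE [P1→A gives 10>8; P3→Z gives 4>2]
(B,R,Z): not NE [P1→C gives 9>5]
(B,R,W): not NE [P1→A gives 8>1; P2→P gives 10>6; P3→Z gives 4>1]
(C,P,X): not NE [P2→R gives 9>2; P3→Z gives 8>0]
(C,P,Y): not NE [P3→Z gives 8>6]
(C,P,Z): not NE [P1→A gives 9>0; P2→R gives 6>5]
(C,P,W): not NE [P1→A gives 9>1; P2→R gives 9>0; P3→Z gives 8>3]
(C,Q,X): not NE [P1→A gives 4>0; P2→R gives 9>5]
(C,Q,Y): not NE [P2→P gives 4>3; P3→X gives 8>4]
(C,Q,Z): not NE [P1→B gives 8>2; P3→X gives 8>6]
(C,Q,W): not NE [P1→B gives 8>0; P2→R gives 9>8; P3→X gives 8>7]
(C,R,X): not NE [P1→B gives 5>1; P3→Y gives 6>4]
(C,R,Y): not NE [P1→A gives 10>7; P2→P gives 4>3]
(C,R,Z): not NE [P3→Y gives 6>4]
(C,R,W): not NE [P1→A gives 8>7; P3→Y gives 6>0]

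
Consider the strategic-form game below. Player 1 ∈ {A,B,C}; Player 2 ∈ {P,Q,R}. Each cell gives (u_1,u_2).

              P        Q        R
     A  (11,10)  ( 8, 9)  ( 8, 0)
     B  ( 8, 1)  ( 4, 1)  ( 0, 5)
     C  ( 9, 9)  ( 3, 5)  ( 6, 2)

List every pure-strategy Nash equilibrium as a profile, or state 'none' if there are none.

(A,P): NE
(A,Q): not NE [P2→P gives 10>9]
(A,R): not NE [P2→P gives 10>0]
(B,P): not NE [P1→A gives 11>8; P2→R gives 5>1]
(B,Q): not NE [P1→A gives 8>4; P2→R gives 5>1]
(B,R): not NE [P1→A gives 8>0]
(C,P): not NE [P1→A gives 11>9]
(C,Q): not NE [P1→A gives 8>3; P2→P gives 9>5]
(C,R): not NE [P1→A gives 8>6; P2→P gives 9>2]

NE set: (A,P)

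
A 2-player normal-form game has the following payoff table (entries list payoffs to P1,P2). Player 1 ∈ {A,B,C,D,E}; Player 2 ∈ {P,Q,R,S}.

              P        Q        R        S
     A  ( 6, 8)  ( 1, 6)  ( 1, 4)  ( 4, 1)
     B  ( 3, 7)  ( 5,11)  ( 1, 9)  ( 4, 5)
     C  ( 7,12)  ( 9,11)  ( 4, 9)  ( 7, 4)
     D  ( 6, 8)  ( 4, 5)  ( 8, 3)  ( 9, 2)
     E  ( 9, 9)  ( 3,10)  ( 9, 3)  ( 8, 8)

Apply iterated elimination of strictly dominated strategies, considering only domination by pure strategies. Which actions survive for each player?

P1 drop A (C beats it: P:7>6 Q:9>1 R:4>1 S:7>4)
P1 drop B (C beats it: P:7>3 Q:9>5 R:4>1 S:7>4)
P2 drop R (P beats it: C:12>9 D:8>3 E:9>3)
P2 drop S (P beats it: C:12>4 D:8>2 E:9>8)
P1 drop D (C beats it: P:7>6 Q:9>4)
P1→{C,E} P2→{P,Q}

Remaining: P1:{C,E} P2:{P,Q}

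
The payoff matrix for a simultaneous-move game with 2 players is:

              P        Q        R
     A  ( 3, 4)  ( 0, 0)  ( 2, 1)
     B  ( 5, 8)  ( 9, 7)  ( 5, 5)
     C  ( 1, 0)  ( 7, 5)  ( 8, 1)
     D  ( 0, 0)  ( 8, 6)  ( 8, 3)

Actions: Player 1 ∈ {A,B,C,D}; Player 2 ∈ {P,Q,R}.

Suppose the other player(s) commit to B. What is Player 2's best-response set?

BR_2 = {P}

u_2(P vs B) = 8
u_2(Q vs B) = 7
u_2(R vs B) = 5
max payoff 8 at {P}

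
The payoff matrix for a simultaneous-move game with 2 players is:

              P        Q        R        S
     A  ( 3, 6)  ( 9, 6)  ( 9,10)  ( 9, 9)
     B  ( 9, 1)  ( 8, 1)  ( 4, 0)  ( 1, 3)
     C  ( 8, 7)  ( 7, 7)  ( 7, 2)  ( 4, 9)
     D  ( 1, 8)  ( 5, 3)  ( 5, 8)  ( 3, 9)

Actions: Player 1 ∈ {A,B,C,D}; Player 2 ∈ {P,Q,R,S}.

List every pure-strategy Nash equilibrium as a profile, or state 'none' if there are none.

(A,P): not NE [P1→B gives 9>3; P2→R gives 10>6]
(A,Q): not NE [P2→R gives 10>6]
(A,R): NE
(A,S): not NE [P2→R gives 10>9]
(B,P): not NE [P2→S gives 3>1]
(B,Q): not NE [P1→A gives 9>8; P2→S gives 3>1]
(B,R): not NE [P1→A gives 9>4; P2→S gives 3>0]
(B,S): not NE [P1→A gives 9>1]
(C,P): not NE [P1→B gives 9>8; P2→S gives 9>7]
(C,Q): not NE [P1→A gives 9>7; P2→S gives 9>7]
(C,R): not NE [P1→A gives 9>7; P2→S gives 9>2]
(C,S): not NE [P1→A gives 9>4]
(D,P): not NE [P1→B gives 9>1; P2→S gives 9>8]
(D,Q): not NE [P1→A gives 9>5; P2→S gives 9>3]
(D,R): not NE [P1→A gives 9>5; P2→S gives 9>8]
(D,S): not NE [P1→A gives 9>3]

NE set: (A,R)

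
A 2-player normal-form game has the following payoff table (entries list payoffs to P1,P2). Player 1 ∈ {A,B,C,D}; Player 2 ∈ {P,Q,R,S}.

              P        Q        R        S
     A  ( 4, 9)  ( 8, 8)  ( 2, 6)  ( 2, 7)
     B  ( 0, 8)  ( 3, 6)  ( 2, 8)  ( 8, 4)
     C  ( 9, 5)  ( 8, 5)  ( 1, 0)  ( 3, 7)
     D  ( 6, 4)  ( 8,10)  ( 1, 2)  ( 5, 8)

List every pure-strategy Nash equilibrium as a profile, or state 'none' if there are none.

PSNE = {(B,R), (D,Q)}

(A,P): not NE [P1→C gives 9>4]
(A,Q): not NE [P2→P gives 9>8]
(A,R): not NE [P2→P gives 9>6]
(A,S): not NE [P1→B gives 8>2; P2→P gives 9>7]
(B,P): not NE [P1→C gives 9>0]
(B,Q): not NE [P1→D gives 8>3; P2→R gives 8>6]
(B,R): NE
(B,S): not NE [P2→R gives 8>4]
(C,P): not NE [P2→S gives 7>5]
(C,Q): not NE [P2→S gives 7>5]
(C,R): not NE [P1→B gives 2>1; P2→S gives 7>0]
(C,S): not NE [P1→B gives 8>3]
(D,P): not NE [P1→C gives 9>6; P2→Q gives 10>4]
(D,Q): NE
(D,R): not NE [P1→B gives 2>1; P2→Q gives 10>2]
(D,S): not NE [P1→B gives 8>5; P2→Q gives 10>8]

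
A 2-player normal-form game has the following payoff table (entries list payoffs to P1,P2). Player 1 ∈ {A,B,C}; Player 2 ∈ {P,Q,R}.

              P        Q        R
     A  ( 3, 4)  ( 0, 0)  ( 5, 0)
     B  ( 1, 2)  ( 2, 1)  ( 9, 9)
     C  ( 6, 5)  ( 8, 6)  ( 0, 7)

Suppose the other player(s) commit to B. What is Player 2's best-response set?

argmax u_2 = {R}

u_2(P vs B) = 2
u_2(Q vs B) = 1
u_2(R vs B) = 9
max payoff 9 at {R}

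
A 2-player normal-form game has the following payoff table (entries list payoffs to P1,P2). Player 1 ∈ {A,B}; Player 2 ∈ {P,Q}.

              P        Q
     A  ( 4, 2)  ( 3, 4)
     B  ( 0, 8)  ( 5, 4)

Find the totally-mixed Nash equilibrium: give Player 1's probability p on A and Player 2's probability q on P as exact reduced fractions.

P1 mixes 2/3 on A; P2 mixes 1/3 on P

P1 indiff ⇒ q·4+(1-q)·3 = q·0+(1-q)·5 ⇒ q(4) = (1-q)(2) ⇒ q = 1/3
P2 indiff ⇒ p·2+(1-p)·8 = p·4+(1-p)·4 ⇒ p(-2) = (1-p)(-4) ⇒ p = 2/3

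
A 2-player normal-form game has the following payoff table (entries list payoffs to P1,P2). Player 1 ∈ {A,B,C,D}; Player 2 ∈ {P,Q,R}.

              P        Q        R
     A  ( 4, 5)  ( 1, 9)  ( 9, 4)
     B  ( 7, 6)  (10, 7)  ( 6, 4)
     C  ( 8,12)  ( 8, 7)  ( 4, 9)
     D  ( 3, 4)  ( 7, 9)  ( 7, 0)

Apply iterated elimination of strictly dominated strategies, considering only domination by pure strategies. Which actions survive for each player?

P2 drop R (P beats it: A:5>4 B:6>4 C:12>9 D:4>0)
P1 drop A (B beats it: P:7>4 Q:10>1)
P1 drop D (B beats it: P:7>3 Q:10>7)
P1→{B,C} P2→{P,Q}

Remaining: P1:{B,C} P2:{P,Q}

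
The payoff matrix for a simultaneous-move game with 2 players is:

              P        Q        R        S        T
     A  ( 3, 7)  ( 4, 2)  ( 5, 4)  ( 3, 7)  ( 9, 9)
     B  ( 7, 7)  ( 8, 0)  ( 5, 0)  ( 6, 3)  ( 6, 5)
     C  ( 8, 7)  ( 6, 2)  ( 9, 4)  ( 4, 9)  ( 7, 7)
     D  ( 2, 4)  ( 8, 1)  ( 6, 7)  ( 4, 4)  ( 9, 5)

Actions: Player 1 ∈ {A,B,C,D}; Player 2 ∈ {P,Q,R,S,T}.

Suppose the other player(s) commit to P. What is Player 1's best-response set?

BR_1 = {C}

u_1(A vs P) = 3
u_1(B vs P) = 7
u_1(C vs P) = 8
u_1(D vs P) = 2
max payoff 8 at {C}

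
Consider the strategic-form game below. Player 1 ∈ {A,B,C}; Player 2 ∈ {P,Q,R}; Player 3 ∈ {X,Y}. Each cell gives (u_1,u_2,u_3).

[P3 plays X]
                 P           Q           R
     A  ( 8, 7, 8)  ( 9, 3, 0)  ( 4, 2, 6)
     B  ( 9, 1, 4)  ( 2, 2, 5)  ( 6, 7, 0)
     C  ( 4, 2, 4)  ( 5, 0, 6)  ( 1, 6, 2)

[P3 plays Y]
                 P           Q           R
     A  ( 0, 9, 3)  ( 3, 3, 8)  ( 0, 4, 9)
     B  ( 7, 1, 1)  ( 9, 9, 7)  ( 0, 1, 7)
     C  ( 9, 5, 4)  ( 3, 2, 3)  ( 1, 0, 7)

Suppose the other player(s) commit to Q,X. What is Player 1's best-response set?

BR_1 = {A}

u_1(A vs Q,X) = 9
u_1(B vs Q,X) = 2
u_1(C vs Q,X) = 5
max payoff 9 at {A}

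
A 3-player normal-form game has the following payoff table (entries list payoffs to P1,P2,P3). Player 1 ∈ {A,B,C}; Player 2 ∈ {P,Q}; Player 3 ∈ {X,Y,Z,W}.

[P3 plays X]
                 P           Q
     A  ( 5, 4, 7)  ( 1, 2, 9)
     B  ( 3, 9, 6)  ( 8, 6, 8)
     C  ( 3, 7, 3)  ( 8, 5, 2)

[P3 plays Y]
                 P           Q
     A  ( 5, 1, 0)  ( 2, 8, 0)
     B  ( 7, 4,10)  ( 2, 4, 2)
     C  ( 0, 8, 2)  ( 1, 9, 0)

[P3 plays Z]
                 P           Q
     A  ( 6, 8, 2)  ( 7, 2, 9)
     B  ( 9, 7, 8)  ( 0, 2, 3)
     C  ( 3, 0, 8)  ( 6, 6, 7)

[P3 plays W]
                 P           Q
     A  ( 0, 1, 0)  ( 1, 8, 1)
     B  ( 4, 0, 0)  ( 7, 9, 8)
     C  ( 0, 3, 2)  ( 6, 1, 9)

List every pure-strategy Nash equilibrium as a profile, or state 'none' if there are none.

(A,P,X): NE
(A,P,Y): not NE [P1→B gives 7>5; P2→Q gives 8>1; P3→X gives 7>0]
(A,P,Z): not NE [P1→B gives 9>6; P3→X gives 7>2]
(A,P,W): not NE [P1→B gives 4>0; P2→Q gives 8>1; P3→X gives 7>0]
(A,Q,X): not NE [P1→C gives 8>1; P2→P gives 4>2]
(A,Q,Y): not NE [P3→Z gives 9>0]
(A,Q,Z): not NE [P2→P gives 8>2]
(A,Q,W): not NE [P1→B gives 7>1; P3→Z gives 9>1]
(B,P,X): not NE [P1→A gives 5>3; P3→Y gives 10>6]
(B,P,Y): NE
(B,P,Z): not NE [P3→Y gives 10>8]
(B,P,W): not NE [P2→Q gives 9>0; P3→Y gives 10>0]
(B,Q,X): not NE [P2→P gives 9>6]
(B,Q,Y): not NE [P3→W gives 8>2]
(B,Q,Z): not NE [P1→A gives 7>0; P2→P gives 7>2; P3→W gives 8>3]
(B,Q,W): NE
(C,P,X): not NE [P1→A gives 5>3; P3→Z gives 8>3]
(C,P,Y): not NE [P1→B gives 7>0; P2→Q gives 9>8; P3→Z gives 8>2]
(C,P,Z): not NE [P1→B gives 9>3; P2→Q gives 6>0]
(C,P,W): not NE [P1→B gives 4>0; P3→Z gives 8>2]
(C,Q,X): not NE [P2→P gives 7>5; P3→W gives 9>2]
(C,Q,Y): not NE [P1→B gives 2>1; P3→W gives 9>0]
(C,Q,Z): not NE [P1→A gives 7>6; P3→W gives 9>7]
(C,Q,W): not NE [P1→B gives 7>6; P2→P gives 3>1]

PSNE = {(A,P,X), (B,P,Y), (B,Q,W)}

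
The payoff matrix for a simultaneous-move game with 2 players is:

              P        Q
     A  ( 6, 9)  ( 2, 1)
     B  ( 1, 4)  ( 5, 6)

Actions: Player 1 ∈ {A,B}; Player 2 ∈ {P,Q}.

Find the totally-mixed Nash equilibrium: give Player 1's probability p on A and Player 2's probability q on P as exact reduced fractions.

P1 mixes 1/5 on A; P2 mixes 3/8 on P

P1 indiff ⇒ q·6+(1-q)·2 = q·1+(1-q)·5 ⇒ q(5) = (1-q)(3) ⇒ q = 3/8
P2 indiff ⇒ p·9+(1-p)·4 = p·1+(1-p)·6 ⇒ p(8) = (1-p)(2) ⇒ p = 1/5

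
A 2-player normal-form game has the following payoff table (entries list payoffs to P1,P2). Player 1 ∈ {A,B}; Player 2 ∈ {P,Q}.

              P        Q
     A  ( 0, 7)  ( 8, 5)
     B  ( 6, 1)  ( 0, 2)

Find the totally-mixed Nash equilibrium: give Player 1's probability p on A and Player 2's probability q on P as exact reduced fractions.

p=1/3, q=4/7

P1 indiff ⇒ q·0+(1-q)·8 = q·6+(1-q)·0 ⇒ q(-6) = (1-q)(-8) ⇒ q = 4/7
P2 indiff ⇒ p·7+(1-p)·1 = p·5+(1-p)·2 ⇒ p(2) = (1-p)(1) ⇒ p = 1/3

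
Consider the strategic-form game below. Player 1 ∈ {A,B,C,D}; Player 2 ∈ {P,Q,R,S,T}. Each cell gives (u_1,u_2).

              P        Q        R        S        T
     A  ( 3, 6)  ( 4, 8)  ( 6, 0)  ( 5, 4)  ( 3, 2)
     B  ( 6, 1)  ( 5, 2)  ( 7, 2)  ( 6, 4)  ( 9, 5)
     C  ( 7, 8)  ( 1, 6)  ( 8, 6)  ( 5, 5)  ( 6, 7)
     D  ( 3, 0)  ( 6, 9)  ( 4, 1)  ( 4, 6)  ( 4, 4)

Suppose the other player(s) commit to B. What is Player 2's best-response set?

P2 best: {T}

u_2(P vs B) = 1
u_2(Q vs B) = 2
u_2(R vs B) = 2
u_2(S vs B) = 4
u_2(T vs B) = 5
max payoff 5 at {T}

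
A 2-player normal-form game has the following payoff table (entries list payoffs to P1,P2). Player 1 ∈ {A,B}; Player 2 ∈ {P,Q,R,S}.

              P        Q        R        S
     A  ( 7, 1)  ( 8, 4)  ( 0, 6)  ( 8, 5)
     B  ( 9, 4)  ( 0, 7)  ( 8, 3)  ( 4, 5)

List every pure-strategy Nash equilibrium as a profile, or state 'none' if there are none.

(A,P): not NE [P1→B gives 9>7; P2→R gives 6>1]
(A,Q): not NE [P2→R gives 6>4]
(A,R): not NE [P1→B gives 8>0]
(A,S): not NE [P2→R gives 6>5]
(B,P): not NE [P2→Q gives 7>4]
(B,Q): not NE [P1→A gives 8>0]
(B,R): not NE [P2→Q gives 7>3]
(B,S): not NE [P1→A gives 8>4; P2→Q gives 7>5]

Equilibria: none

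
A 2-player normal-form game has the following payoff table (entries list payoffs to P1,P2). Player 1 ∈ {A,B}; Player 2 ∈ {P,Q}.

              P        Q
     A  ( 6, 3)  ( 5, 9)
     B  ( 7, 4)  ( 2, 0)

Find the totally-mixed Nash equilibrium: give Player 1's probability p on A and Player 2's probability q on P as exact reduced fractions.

P1 indiff ⇒ q·6+(1-q)·5 = q·7+(1-q)·2 ⇒ q(-1) = (1-q)(-3) ⇒ q = 3/4
P2 indiff ⇒ p·3+(1-p)·4 = p·9+(1-p)·0 ⇒ p(-6) = (1-p)(-4) ⇒ p = 2/5

P1 mixes 2/5 on A; P2 mixes 3/4 on P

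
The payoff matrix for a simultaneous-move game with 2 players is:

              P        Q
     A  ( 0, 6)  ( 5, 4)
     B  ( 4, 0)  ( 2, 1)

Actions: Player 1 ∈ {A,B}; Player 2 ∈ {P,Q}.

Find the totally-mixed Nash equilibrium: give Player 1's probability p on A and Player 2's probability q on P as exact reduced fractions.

P1 indiff ⇒ q·0+(1-q)·5 = q·4+(1-q)·2 ⇒ q(-4) = (1-q)(-3) ⇒ q = 3/7
P2 indiff ⇒ p·6+(1-p)·0 = p·4+(1-p)·1 ⇒ p(2) = (1-p)(1) ⇒ p = 1/3

p=1/3, q=3/7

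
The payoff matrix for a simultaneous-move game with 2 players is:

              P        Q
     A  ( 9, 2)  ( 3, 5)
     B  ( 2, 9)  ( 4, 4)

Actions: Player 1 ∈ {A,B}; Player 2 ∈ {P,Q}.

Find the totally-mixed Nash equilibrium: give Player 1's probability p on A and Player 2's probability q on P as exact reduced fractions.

P1 indiff ⇒ q·9+(1-q)·3 = q·2+(1-q)·4 ⇒ q(7) = (1-q)(1) ⇒ q = 1/8
P2 indiff ⇒ p·2+(1-p)·9 = p·5+(1-p)·4 ⇒ p(-3) = (1-p)(-5) ⇒ p = 5/8

(p,q) = (5/8, 1/8)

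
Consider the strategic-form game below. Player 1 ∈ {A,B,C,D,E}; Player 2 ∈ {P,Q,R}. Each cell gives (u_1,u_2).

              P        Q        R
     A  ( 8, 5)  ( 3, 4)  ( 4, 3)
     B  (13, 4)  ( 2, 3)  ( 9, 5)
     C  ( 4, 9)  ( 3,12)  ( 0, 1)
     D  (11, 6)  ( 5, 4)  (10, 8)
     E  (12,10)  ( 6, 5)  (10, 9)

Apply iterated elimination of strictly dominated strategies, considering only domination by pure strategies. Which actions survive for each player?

IESDS → P1:{B,D,E} P2:{P,R}

P1 drop A (D beats it: P:11>8 Q:5>3 R:10>4)
P1 drop C (D beats it: P:11>4 Q:5>3 R:10>0)
P2 drop Q (P beats it: B:4>3 D:6>4 E:10>5)
P1→{B,D,E} P2→{P,R}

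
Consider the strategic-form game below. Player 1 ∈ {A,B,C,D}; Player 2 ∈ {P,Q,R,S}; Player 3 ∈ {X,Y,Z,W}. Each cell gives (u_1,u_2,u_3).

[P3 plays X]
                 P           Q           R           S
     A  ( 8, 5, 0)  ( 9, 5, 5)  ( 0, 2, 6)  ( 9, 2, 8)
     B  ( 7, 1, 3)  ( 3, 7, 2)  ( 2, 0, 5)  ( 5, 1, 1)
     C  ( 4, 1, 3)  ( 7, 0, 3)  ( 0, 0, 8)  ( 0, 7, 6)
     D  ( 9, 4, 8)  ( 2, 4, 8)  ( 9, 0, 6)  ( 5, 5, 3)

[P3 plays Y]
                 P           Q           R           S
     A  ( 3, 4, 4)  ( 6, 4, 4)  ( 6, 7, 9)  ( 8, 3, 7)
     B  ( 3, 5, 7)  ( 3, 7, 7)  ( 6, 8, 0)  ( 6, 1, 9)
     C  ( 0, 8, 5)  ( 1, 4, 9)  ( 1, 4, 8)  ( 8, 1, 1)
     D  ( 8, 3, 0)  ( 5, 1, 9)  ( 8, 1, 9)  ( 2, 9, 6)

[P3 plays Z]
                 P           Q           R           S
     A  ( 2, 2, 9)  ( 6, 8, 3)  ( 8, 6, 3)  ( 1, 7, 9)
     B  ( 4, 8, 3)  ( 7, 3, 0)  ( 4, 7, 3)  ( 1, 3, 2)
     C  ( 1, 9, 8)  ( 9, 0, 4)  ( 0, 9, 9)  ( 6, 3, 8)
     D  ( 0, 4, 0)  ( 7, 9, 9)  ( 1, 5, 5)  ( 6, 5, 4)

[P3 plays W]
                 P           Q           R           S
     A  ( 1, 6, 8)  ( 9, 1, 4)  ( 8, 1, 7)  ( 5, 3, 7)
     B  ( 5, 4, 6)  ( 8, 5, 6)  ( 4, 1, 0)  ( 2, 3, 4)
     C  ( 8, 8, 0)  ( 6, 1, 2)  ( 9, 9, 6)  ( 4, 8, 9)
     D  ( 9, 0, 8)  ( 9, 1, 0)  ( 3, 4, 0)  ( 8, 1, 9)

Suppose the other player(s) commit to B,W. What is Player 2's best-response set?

u_2(P vs B,W) = 4
u_2(Q vs B,W) = 5
u_2(R vs B,W) = 1
u_2(S vs B,W) = 3
max payoff 5 at {Q}

argmax u_2 = {Q}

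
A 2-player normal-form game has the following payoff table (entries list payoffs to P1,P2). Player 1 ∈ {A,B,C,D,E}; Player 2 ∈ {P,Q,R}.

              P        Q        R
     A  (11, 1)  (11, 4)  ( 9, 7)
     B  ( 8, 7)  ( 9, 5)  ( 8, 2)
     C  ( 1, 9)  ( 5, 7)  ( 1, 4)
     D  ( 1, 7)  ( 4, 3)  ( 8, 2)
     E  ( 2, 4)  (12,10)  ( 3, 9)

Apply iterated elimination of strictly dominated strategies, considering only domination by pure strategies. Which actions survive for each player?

Remaining: P1:{A,E} P2:{Q,R}

P1 drop B (A beats it: P:11>8 Q:11>9 R:9>8)
P1 drop C (A beats it: P:11>1 Q:11>5 R:9>1)
P1 drop D (A beats it: P:11>1 Q:11>4 R:9>8)
P2 drop P (Q beats it: A:4>1 E:10>4)
P1→{A,E} P2→{Q,R}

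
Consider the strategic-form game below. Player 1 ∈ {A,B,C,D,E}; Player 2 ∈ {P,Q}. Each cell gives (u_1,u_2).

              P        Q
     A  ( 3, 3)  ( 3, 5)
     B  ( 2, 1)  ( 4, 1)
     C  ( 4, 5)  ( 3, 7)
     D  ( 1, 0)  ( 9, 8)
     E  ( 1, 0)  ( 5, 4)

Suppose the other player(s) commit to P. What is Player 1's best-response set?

u_1(A vs P) = 3
u_1(B vs P) = 2
u_1(C vs P) = 4
u_1(D vs P) = 1
u_1(E vs P) = 1
max payoff 4 at {C}

P1 best: {C}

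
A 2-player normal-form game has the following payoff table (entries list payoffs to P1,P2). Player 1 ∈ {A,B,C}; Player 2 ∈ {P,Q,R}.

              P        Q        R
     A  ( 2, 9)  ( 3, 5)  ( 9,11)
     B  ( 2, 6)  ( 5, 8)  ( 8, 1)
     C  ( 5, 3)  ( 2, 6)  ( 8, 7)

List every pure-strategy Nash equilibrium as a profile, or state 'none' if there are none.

(A,P): not NE [P1→C gives 5>2; P2→R gives 11>9]
(A,Q): not NE [P1→B gives 5>3; P2→R gives 11>5]
(A,R): NE
(B,P): not NE [P1→C gives 5>2; P2→Q gives 8>6]
(B,Q): NE
(B,R): not NE [P1→A gives 9>8; P2→Q gives 8>1]
(C,P): not NE [P2→R gives 7>3]
(C,Q): not NE [P1→B gives 5>2; P2→R gives 7>6]
(C,R): not NE [P1→A gives 9>8]

Nash profiles: (A,R), (B,Q)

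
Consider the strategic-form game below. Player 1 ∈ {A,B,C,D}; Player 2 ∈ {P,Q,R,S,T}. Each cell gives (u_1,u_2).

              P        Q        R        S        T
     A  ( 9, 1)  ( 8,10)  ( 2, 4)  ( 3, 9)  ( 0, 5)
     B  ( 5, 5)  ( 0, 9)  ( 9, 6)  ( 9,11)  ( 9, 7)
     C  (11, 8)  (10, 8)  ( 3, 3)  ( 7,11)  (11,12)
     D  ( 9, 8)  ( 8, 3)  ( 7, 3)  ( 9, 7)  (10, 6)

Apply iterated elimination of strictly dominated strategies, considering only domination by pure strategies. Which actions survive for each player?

Survivors P1:{B,C,D} P2:{P,S,T}

P1 drop A (C beats it: P:11>9 Q:10>8 R:3>2 S:7>3 T:11>0)
P2 drop Q (S beats it: B:11>9 C:11>8 D:7>3)
P2 drop R (S beats it: B:11>6 C:11>3 D:7>3)
P1→{B,C,D} P2→{P,S,T}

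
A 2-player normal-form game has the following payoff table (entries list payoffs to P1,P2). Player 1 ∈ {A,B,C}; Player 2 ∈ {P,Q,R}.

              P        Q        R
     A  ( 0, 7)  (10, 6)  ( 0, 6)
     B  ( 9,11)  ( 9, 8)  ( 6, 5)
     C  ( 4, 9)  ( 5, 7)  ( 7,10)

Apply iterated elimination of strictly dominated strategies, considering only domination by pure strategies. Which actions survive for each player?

P2 drop Q (P beats it: A:7>6 B:11>8 C:9>7)
P1 drop A (B beats it: P:9>0 R:6>0)
P1→{B,C} P2→{P,R}

Remaining: P1:{B,C} P2:{P,R}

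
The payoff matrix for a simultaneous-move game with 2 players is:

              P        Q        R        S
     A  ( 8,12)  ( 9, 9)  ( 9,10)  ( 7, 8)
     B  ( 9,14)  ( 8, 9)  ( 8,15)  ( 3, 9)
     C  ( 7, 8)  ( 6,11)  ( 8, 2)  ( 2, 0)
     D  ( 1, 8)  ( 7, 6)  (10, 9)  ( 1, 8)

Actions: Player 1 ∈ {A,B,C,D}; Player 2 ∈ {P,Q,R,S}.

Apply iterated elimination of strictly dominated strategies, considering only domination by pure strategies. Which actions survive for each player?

Survivors P1:{A,B,D} P2:{P,R}

P1 drop C (A beats it: P:8>7 Q:9>6 R:9>8 S:7>2)
P2 drop Q (P beats it: A:12>9 B:14>9 D:8>6)
P2 drop S (R beats it: A:10>8 B:15>9 D:9>8)
P1→{A,B,D} P2→{P,R}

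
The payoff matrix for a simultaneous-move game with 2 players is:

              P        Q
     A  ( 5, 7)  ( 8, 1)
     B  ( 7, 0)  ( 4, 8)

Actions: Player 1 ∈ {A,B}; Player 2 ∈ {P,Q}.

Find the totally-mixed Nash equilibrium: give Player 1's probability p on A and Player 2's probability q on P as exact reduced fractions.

P1 mixes 4/7 on A; P2 mixes 2/3 on P

P1 indiff ⇒ q·5+(1-q)·8 = q·7+(1-q)·4 ⇒ q(-2) = (1-q)(-4) ⇒ q = 2/3
P2 indiff ⇒ p·7+(1-p)·0 = p·1+(1-p)·8 ⇒ p(6) = (1-p)(8) ⇒ p = 4/7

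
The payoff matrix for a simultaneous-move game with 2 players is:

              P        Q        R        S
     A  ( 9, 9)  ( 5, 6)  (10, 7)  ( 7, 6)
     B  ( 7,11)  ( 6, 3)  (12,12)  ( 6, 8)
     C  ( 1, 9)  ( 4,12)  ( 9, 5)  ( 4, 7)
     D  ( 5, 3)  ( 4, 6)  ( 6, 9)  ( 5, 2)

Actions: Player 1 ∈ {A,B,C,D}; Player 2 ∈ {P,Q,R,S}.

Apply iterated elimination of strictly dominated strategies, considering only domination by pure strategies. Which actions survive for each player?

Survivors P1:{A,B} P2:{P,R}

P1 drop C (A beats it: P:9>1 Q:5>4 R:10>9 S:7>4)
P1 drop D (A beats it: P:9>5 Q:5>4 R:10>6 S:7>5)
P2 drop Q (P beats it: A:9>6 B:11>3)
P2 drop S (P beats it: A:9>6 B:11>8)
P1→{A,B} P2→{P,R}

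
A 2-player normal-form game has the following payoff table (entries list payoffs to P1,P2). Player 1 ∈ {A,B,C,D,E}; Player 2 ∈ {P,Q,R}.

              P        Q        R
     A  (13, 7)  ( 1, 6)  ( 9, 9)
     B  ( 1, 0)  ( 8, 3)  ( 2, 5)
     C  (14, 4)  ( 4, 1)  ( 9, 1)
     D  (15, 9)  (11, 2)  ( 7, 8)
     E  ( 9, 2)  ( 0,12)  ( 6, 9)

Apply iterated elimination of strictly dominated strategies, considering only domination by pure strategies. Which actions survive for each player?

IESDS → P1:{A,C,D} P2:{P,R}

P1 drop B (D beats it: P:15>1 Q:11>8 R:7>2)
P1 drop E (A beats it: P:13>9 Q:1>0 R:9>6)
P2 drop Q (P beats it: A:7>6 C:4>1 D:9>2)
P1→{A,C,D} P2→{P,R}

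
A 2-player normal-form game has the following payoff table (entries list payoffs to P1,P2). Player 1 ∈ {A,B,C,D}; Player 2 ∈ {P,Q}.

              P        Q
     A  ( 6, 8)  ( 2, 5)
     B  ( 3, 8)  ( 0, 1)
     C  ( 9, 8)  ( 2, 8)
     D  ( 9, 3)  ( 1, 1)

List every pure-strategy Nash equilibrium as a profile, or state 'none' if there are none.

(A,P): not NE [P1→D gives 9>6]
(A,Q): not NE [P2→P gives 8>5]
(B,P): not NE [P1→D gives 9>3]
(B,Q): not NE [P1→C gives 2>0; P2→P gives 8>1]
(C,P): NE
(C,Q): NE
(D,P): NE
(D,Q): not NE [P1→C gives 2>1; P2→P gives 3>1]

NE set: (C,P), (C,Q), (D,P)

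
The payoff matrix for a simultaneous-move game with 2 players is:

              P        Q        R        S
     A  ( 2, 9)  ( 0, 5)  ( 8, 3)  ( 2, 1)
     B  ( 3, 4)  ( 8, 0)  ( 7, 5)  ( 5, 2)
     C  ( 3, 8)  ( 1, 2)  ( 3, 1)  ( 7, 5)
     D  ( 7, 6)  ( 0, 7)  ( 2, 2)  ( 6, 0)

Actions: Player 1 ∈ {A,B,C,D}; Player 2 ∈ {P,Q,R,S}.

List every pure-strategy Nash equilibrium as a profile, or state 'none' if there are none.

(A,P): not NE [P1→D gives 7>2]
(A,Q): not NE [P1→B gives 8>0; P2→P gives 9>5]
(A,R): not NE [P2→P gives 9>3]
(A,S): not NE [P1→C gives 7>2; P2→P gives 9>1]
(B,P): not NE [P1→D gives 7>3; P2→R gives 5>4]
(B,Q): not NE [P2→R gives 5>0]
(B,R): not NE [P1→A gives 8>7]
(B,S): not NE [P1→C gives 7>5; P2→R gives 5>2]
(C,P): not NE [P1→D gives 7>3]
(C,Q): not NE [P1→B gives 8>1; P2→P gives 8>2]
(C,R): not NE [P1→A gives 8>3; P2→P gives 8>1]
(C,S): not NE [P2→P gives 8>5]
(D,P): not NE [P2→Q gives 7>6]
(D,Q): not NE [P1→B gives 8>0]
(D,R): not NE [P1→A gives 8>2; P2→Q gives 7>2]
(D,S): not NE [P1→C gives 7>6; P2→Q gives 7>0]

PSNE: ∅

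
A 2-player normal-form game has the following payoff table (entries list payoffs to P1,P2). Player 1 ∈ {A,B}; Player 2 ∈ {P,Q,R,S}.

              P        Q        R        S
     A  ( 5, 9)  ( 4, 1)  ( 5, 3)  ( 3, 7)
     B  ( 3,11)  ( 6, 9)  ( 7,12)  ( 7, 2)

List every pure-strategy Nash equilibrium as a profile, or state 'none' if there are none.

(A,P): NE
(A,Q): not NE [P1→B gives 6>4; P2→P gives 9>1]
(A,R): not NE [P1→B gives 7>5; P2→P gives 9>3]
(A,S): not NE [P1→B gives 7>3; P2→P gives 9>7]
(B,P): not NE [P1→A gives 5>3; P2→R gives 12>11]
(B,Q): not NE [P2→R gives 12>9]
(B,R): NE
(B,S): not NE [P2→R gives 12>2]

Nash profiles: (A,P), (B,R)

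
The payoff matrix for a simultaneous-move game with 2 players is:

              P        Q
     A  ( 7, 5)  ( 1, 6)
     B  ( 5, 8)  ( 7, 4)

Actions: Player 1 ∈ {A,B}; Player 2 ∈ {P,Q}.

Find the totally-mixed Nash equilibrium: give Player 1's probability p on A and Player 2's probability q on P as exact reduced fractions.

P1 mixes 4/5 on A; P2 mixes 3/4 on P

P1 indiff ⇒ q·7+(1-q)·1 = q·5+(1-q)·7 ⇒ q(2) = (1-q)(6) ⇒ q = 3/4
P2 indiff ⇒ p·5+(1-p)·8 = p·6+(1-p)·4 ⇒ p(-1) = (1-p)(-4) ⇒ p = 4/5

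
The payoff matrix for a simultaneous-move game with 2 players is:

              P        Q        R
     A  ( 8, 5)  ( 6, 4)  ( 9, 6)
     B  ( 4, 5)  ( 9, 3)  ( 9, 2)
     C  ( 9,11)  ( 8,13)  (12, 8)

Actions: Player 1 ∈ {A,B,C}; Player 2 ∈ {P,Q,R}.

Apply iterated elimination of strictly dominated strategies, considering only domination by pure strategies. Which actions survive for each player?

Survivors P1:{B,C} P2:{P,Q}

P1 drop A (C beats it: P:9>8 Q:8>6 R:12>9)
P2 drop R (P beats it: B:5>2 C:11>8)
P1→{B,C} P2→{P,Q}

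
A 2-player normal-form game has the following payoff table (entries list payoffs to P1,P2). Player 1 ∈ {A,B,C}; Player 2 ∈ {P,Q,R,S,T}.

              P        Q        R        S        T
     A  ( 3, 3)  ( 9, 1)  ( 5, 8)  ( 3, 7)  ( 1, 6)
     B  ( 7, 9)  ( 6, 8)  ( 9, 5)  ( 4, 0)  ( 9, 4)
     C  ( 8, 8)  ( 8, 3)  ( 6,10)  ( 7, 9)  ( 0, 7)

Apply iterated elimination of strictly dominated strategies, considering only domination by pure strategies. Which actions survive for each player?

P2 drop Q (P beats it: A:3>1 B:9>8 C:8>3)
P1 drop A (B beats it: P:7>3 R:9>5 S:4>3 T:9>1)
P2 drop S (R beats it: B:5>0 C:10>9)
P2 drop T (P beats it: B:9>4 C:8>7)
P1→{B,C} P2→{P,R}

Survivors P1:{B,C} P2:{P,R}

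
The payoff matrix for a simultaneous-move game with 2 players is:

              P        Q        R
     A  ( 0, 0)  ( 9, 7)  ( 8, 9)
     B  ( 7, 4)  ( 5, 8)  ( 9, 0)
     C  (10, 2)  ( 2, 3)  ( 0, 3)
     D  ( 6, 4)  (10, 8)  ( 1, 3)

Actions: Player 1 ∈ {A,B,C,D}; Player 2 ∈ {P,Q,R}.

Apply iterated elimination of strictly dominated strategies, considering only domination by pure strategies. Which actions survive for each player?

P2 drop P (Q beats it: A:7>0 B:8>4 C:3>2 D:8>4)
P1 drop C (A beats it: Q:9>2 R:8>0)
P1→{A,B,D} P2→{Q,R}

Survivors P1:{A,B,D} P2:{Q,R}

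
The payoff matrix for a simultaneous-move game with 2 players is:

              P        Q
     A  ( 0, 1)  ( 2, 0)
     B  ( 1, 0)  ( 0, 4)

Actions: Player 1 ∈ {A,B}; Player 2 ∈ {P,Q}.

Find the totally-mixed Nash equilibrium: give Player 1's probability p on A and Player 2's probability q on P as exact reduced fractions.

P1 indiff ⇒ q·0+(1-q)·2 = q·1+(1-q)·0 ⇒ q(-1) = (1-q)(-2) ⇒ q = 2/3
P2 indiff ⇒ p·1+(1-p)·0 = p·0+(1-p)·4 ⇒ p(1) = (1-p)(4) ⇒ p = 4/5

P1 mixes 4/5 on A; P2 mixes 2/3 on P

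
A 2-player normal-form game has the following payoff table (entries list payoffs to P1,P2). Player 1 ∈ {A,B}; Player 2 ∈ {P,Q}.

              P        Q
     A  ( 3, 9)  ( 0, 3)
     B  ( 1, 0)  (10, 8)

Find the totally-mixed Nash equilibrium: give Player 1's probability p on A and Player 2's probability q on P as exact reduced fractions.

P1 indiff ⇒ q·3+(1-q)·0 = q·1+(1-q)·10 ⇒ q(2) = (1-q)(10) ⇒ q = 5/6
P2 indiff ⇒ p·9+(1-p)·0 = p·3+(1-p)·8 ⇒ p(6) = (1-p)(8) ⇒ p = 4/7

(p,q) = (4/7, 5/6)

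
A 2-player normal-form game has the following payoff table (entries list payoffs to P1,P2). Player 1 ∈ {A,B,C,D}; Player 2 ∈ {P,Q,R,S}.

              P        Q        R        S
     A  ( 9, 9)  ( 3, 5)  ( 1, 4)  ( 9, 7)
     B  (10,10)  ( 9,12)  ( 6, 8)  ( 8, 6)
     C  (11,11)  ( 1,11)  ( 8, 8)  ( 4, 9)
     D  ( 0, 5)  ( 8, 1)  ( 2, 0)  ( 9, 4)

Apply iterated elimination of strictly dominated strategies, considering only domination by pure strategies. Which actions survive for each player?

P2 drop R (P beats it: A:9>4 B:10>8 C:11>8 D:5>0)
P2 drop S (P beats it: A:9>7 B:10>6 C:11>9 D:5>4)
P1 drop A (B beats it: P:10>9 Q:9>3)
P1 drop D (B beats it: P:10>0 Q:9>8)
P1→{B,C} P2→{P,Q}

IESDS → P1:{B,C} P2:{P,Q}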